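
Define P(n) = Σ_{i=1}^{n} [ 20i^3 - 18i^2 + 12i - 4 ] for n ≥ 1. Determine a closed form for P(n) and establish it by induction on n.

We claim P(n) = n(5n^3 + 4n^2 + 2n - 1) for all n ≥ 1.
For the base case n = 1: P(1) = 10, and the closed form gives 10. They agree.
For the inductive step, assume it holds for an arbitrary i ≥ 1, so P(i) = i(5i^3 + 4i^2 + 2i - 1).
Then P(i+1) = P(i) + (20i^3 + 42i^2 + 36i + 10) = (i(5i^3 + 4i^2 + 2i - 1)) + (20i^3 + 42i^2 + 36i + 10).
Simplifying, P(i+1) = (i + 1)(5i^3 + 19i^2 + 25i + 10) = (i+1)(5(i+1)^3 + 4(i+1)^2 + 2(i+1) - 1),
which is the closed form with n = i+1.
By the principle of mathematical induction, the result holds for all n ≥ 1.

P(n) = n(5n^3 + 4n^2 + 2n - 1)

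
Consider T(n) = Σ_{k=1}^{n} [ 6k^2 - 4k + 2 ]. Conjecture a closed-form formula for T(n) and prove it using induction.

We claim T(n) = n(2n^2 + n + 1) for all n ≥ 1.
When n = 1: T(1) = 4, and the closed form gives 4. They agree.
Inductive step: suppose the statement holds for some k ≥ 1, so T(k) = k(2k^2 + k + 1).
Then T(k+1) = T(k) + (6k^2 + 8k + 4) = (k(2k^2 + k + 1)) + (6k^2 + 8k + 4).
Simplifying, T(k+1) = (k + 1)(2k^2 + 5k + 4) = (k+1)(2(k+1)^2 + (k+1) + 1),
which is the closed form with n = k+1.
By induction, the statement is established for all n ≥ 1.

T(n) = n(2n^2 + n + 1)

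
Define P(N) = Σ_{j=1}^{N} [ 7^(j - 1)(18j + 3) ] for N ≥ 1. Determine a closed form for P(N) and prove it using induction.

We claim P(N) = 3·7^N·N for all N ≥ 1.
Base step (N = 1): P(1) = 21, and the closed form gives 21. They agree.
Suppose the result is true for N = j, so P(j) = 3·7^j·j.
Then P(j+1) = P(j) + (7^j(18j + 21)) = (3·7^j·j) + (7^j(18j + 21)).
Simplifying, P(j+1) = 21·7^j(j + 1) = 3·7^(j+1)·(j+1),
which is the closed form with N = j+1.
This completes the induction.

P(N) = 3·7^N·N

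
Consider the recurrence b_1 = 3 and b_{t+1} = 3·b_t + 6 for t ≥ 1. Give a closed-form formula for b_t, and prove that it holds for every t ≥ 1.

b_t = 2·3^t - 3

Computing the first terms: b_1 = 3, b_2 = 15, b_3 = 51. This suggests b_t = 2·3^t - 3.
Base step (t = 1): the formula gives 3 = 3 = b_1.
Inductive step: suppose the statement holds for some m ≥ 1, so b_m = 2·3^m - 3.
Then b_{m+1} = 3·b_m + 6 = 3·(2·3^m - 3) + 6 = 2·3^(m + 1) - 3,
which is the claimed formula at t = m+1.
Hence, by induction on t, the claim holds for every t ≥ 1.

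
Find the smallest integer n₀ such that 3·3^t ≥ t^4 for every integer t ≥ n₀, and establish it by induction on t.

At t = 4: 243 < 256, so the inequality fails and n₀ ≥ 5. We prove 3·3^t ≥ t^4 for all t ≥ 5.
Base step (t = 5): 3·3^t = 729 and t^4 = 625, so 729 ≥ 625.
Suppose the result is true for t = p, so 3·3^p ≥ p^4.
Then 3·3^(p + 1) = 3·(3·3^p) ≥ 3·(p^4).
Also, for p ≥ 5 we have 3·(p^4) ≥ (p+1)^4, since 3 ≥ (1 + 1/p)^4 for all p ≥ 5.
Combining, 3·3^(p + 1) ≥ (p+1)^4.
By induction, the statement is established for all t ≥ 5.
Hence the smallest such n₀ is 5.

n₀ = 5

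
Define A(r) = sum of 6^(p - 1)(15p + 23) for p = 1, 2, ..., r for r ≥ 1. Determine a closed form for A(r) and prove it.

A(r) = 6^r(3r + 4) - 4

We claim A(r) = 6^r(3r + 4) - 4 for all r ≥ 1.
When r = 1: A(1) = 38, and the closed form gives 38. They agree.
Inductive step: assume the claim holds for r = p, so A(p) = 6^p(3p + 4) - 4.
Then A(p+1) = A(p) + (6^p(15p + 38)) = (6^p(3p + 4) - 4) + (6^p(15p + 38)).
Simplifying, A(p+1) = 18·6^p·p + 42·6^p - 4 = 6^(p+1)(3(p+1) + 4) - 4,
which is the closed form with r = p+1.
This completes the induction.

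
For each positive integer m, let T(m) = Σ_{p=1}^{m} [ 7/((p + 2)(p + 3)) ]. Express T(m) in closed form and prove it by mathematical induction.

We claim T(m) = 7m/(3(m + 3)) for all m ≥ 1.
When m = 1: T(1) = 7/12, and the closed form gives 7/12. They agree.
Inductive step: assume the claim holds for m = p, so T(p) = 7p/(3(p + 3)).
Then T(p+1) = T(p) + (7/((p + 3)(p + 4))) = (7p/(3(p + 3))) + (7/((p + 3)(p + 4))).
Simplifying, T(p+1) = 7(p + 1)/(3(p + 4)) = 7(p+1)/(3((p+1) + 3)),
which is the closed form with m = p+1.
Hence, by induction on m, the claim holds for every m ≥ 1.

T(m) = 7m/(3(m + 3))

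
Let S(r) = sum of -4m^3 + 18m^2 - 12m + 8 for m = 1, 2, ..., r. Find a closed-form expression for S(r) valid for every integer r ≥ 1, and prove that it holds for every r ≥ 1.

S(r) = -r(r^3 - 4r^2 - 2r - 5)

We claim S(r) = -r(r^3 - 4r^2 - 2r - 5) for all r ≥ 1.
For the base case r = 1: S(1) = 10, and the closed form gives 10. They agree.
Inductive step: assume the claim holds for r = m, so S(m) = m(-m^3 + 4m^2 + 2m + 5).
Then S(m+1) = S(m) + (-4m^3 + 6m^2 + 12m + 10) = (m(-m^3 + 4m^2 + 2m + 5)) + (-4m^3 + 6m^2 + 12m + 10).
Simplifying, S(m+1) = -(m + 1)(m^3 - m^2 - 7m - 10) = -(m+1)((m+1)^3 - 4(m+1)^2 - 2(m+1) - 5),
which is the closed form with r = m+1.
This completes the induction.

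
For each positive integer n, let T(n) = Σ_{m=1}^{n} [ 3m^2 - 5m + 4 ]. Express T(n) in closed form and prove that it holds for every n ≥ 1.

We claim T(n) = n(n^2 - n + 2) for all n ≥ 1.
When n = 1: T(1) = 2, and the closed form gives 2. They agree.
For the inductive step, assume it holds for an arbitrary m ≥ 1, so T(m) = m(m^2 - m + 2).
Then T(m+1) = T(m) + (3m^2 + m + 2) = (m(m^2 - m + 2)) + (3m^2 + m + 2).
Simplifying, T(m+1) = (m + 1)(m^2 + m + 2) = (m+1)((m+1)^2 - (m+1) + 2),
which is the closed form with n = m+1.
By the principle of mathematical induction, the result holds for all n ≥ 1.

T(n) = n(n^2 - n + 2)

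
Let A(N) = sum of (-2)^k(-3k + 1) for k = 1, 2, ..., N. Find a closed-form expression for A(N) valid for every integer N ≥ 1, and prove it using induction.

A(N) = (-2)^(N + 1)N

We claim A(N) = (-2)^(N + 1)N for all N ≥ 1.
Base case (N = 1): A(1) = 4, and the closed form gives 4. They agree.
Inductive step: suppose the statement holds for some k ≥ 1, so A(k) = (-2)^(k + 1)k.
Then A(k+1) = A(k) + (2(-2)^k(3k + 2)) = ((-2)^(k + 1)k) + (2(-2)^k(3k + 2)).
Simplifying, A(k+1) = (-2)^(k + 2)(k + 1) = (-2)^((k+1) + 1)(k+1),
which is the closed form with N = k+1.
By induction, the statement is established for all N ≥ 1.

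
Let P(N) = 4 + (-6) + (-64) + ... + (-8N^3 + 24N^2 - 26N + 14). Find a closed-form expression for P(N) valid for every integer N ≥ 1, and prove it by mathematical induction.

We claim P(N) = -N(2N^3 - 4N^2 + 3N - 5) for all N ≥ 1.
Base step (N = 1): P(1) = 4, and the closed form gives 4. They agree.
Inductive step: suppose the statement holds for some k ≥ 1, so P(k) = k(-2k^3 + 4k^2 - 3k + 5).
Then P(k+1) = P(k) + (-8k^3 - 2k + 4) = (k(-2k^3 + 4k^2 - 3k + 5)) + (-8k^3 - 2k + 4).
Simplifying, P(k+1) = -(k + 1)(2k^3 + 2k^2 + k - 4) = -(k+1)(2(k+1)^3 - 4(k+1)^2 + 3(k+1) - 5),
which is the closed form with N = k+1.
By induction, the statement is established for all N ≥ 1.

P(N) = -N(2N^3 - 4N^2 + 3N - 5)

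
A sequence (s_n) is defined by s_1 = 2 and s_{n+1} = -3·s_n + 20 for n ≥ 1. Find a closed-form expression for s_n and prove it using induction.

s_n = (-3)^n + 5

Computing the first terms: s_1 = 2, s_2 = 14, s_3 = -22. This suggests s_n = (-3)^n + 5.
When n = 1: the formula gives 2 = 2 = s_1.
For the inductive step, assume it holds for an arbitrary i ≥ 1, so s_i = (-3)^i + 5.
Then s_{i+1} = -3·s_i + 20 = -3·((-3)^i + 5) + 20 = (-3)^(i + 1) + 5,
which is the claimed formula at n = i+1.
This completes the induction.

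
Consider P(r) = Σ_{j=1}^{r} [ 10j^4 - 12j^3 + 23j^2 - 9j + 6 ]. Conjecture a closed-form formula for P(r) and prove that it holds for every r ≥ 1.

We claim P(r) = r(2r^4 + 2r^3 + 5r^2 + 4r + 5) for all r ≥ 1.
When r = 1: P(1) = 18, and the closed form gives 18. They agree.
For the inductive step, assume it holds for an arbitrary j ≥ 1, so P(j) = j(2j^4 + 2j^3 + 5j^2 + 4j + 5).
Then P(j+1) = P(j) + (10j^4 + 28j^3 + 47j^2 + 41j + 18) = (j(2j^4 + 2j^3 + 5j^2 + 4j + 5)) + (10j^4 + 28j^3 + 47j^2 + 41j + 18).
Simplifying, P(j+1) = (j + 1)(2j^4 + 10j^3 + 23j^2 + 28j + 18) = (j+1)(2(j+1)^4 + 2(j+1)^3 + 5(j+1)^2 + 4(j+1) + 5),
which is the closed form with r = j+1.
This completes the induction.

P(r) = r(2r^4 + 2r^3 + 5r^2 + 4r + 5)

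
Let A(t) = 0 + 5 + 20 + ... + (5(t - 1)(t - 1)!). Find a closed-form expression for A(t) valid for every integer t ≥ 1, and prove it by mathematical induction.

We claim A(t) = 5t! - 5 for all t ≥ 1.
Base case (t = 1): A(1) = 0, and the closed form gives 0. They agree.
Inductive step: assume the claim holds for t = p, so A(p) = 5p! - 5.
Then A(p+1) = A(p) + (5p·p!) = (5p! - 5) + (5p·p!).
Simplifying, A(p+1) = 5(p+1)! - 5,
which is the closed form with t = p+1.
By induction, the statement is established for all t ≥ 1.

A(t) = 5t! - 5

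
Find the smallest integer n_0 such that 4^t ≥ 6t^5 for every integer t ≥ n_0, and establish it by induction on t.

n_0 = 10

At t = 9: 262144 < 354294, so the inequality fails and n_0 ≥ 10. We prove 4^t ≥ 6t^5 for all t ≥ 10.
For the base case t = 10: 4^t = 1048576 and 6t^5 = 600000, so 1048576 ≥ 600000.
Inductive step: suppose the statement holds for some m ≥ 10, so 4^m ≥ 6m^5.
Then 4^(m + 1) = 4·(4^m) ≥ 4·(6m^5).
Also, for m ≥ 10 we have 4·(6m^5) ≥ 6(m+1)^5, since 4 ≥ (1 + 1/m)^5 for all m ≥ 10.
Combining, 4^(m + 1) ≥ 6(m+1)^5.
By induction, the statement is established for all t ≥ 10.
Hence the smallest such n_0 is 10.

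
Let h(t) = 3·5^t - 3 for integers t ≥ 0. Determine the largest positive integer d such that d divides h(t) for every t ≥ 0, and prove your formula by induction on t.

Computing the first values: h(0) = 0 and h(1) = 12; gcd(0, 12) = 12, so d ≤ 12.
We prove 12 | 3·5^t - 3 for all t ≥ 0 by induction on t.
Base step (t = 0): h(0) = 0 = 12·(0), so 12 | h(0).
Inductive step: suppose the statement holds for some p ≥ 0, i.e. 12 | h(p). Then
h(p+1) = 3·5^(p+1) - 3 = 5·(3·5^p - 3) + 12 = 5·h(p) + 12. The first term is divisible by 12 by the inductive hypothesis, and 12 is divisible by 12. Hence 12 | h(p+1).
By the principle of mathematical induction, the result holds for all t ≥ 0.
Therefore the largest such d is 12.

d = 12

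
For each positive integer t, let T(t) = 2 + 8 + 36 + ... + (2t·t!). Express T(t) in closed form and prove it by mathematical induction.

T(t) = 2(t + 1)! - 2

We claim T(t) = 2(t + 1)! - 2 for all t ≥ 1.
When t = 1: T(1) = 2, and the closed form gives 2. They agree.
Suppose the result is true for t = i, so T(i) = 2(i + 1)! - 2.
Then T(i+1) = T(i) + (2(i + 1)(i + 1)!) = (2(i + 1)! - 2) + (2(i + 1)(i + 1)!).
Simplifying, T(i+1) = 2((i+1) + 1)! - 2,
which is the closed form with t = i+1.
Hence, by induction on t, the claim holds for every t ≥ 1.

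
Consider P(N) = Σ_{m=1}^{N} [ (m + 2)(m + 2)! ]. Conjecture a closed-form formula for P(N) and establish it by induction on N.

P(N) = (N + 3)! - 6

We claim P(N) = (N + 3)! - 6 for all N ≥ 1.
Base step (N = 1): P(1) = 18, and the closed form gives 18. They agree.
Suppose the result is true for N = m, so P(m) = (m + 3)! - 6.
Then P(m+1) = P(m) + ((m + 3)(m + 3)!) = ((m + 3)! - 6) + ((m + 3)(m + 3)!).
Simplifying, P(m+1) = ((m+1) + 3)! - 6,
which is the closed form with N = m+1.
This completes the induction.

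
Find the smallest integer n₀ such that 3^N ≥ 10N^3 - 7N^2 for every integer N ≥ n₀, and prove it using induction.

n₀ = 8

At N = 7: 2187 < 3087, so the inequality fails and n₀ ≥ 8. We prove 3^N ≥ 10N^3 - 7N^2 for all N ≥ 8.
For the base case N = 8: 3^N = 6561 and 10N^3 - 7N^2 = 4672, so 6561 ≥ 4672.
For the inductive step, assume it holds for an arbitrary r ≥ 8, so 3^r ≥ 10r^3 - 7r^2.
Then 3^(r + 1) = 3·(3^r) ≥ 3·(10r^3 - 7r^2).
Also, for r ≥ 8 we have 3·(10r^3 - 7r^2) ≥ 10(r+1)^3 - 7(r+1)^2, since 3·(10r^3 - 7r^2) − (10(r+1)^3 - 7(r+1)^2) = 20r^3 - 44r^2 - 16r - 3, which is nonnegative for all r ≥ 8.
Combining, 3^(r + 1) ≥ 10(r+1)^3 - 7(r+1)^2.
Hence, by induction on N, the claim holds for every N ≥ 8.
Hence the smallest such n₀ is 8.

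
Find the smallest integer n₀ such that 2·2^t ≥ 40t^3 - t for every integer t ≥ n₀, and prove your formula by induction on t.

At t = 16: 131072 < 163824, so the inequality fails and n₀ ≥ 17. We prove 2·2^t ≥ 40t^3 - t for all t ≥ 17.
Base case (t = 17): 2·2^t = 262144 and 40t^3 - t = 196503, so 262144 ≥ 196503.
Inductive step: assume the claim holds for t = m, so 2·2^m ≥ 40m^3 - m.
Then 2·2^(m + 1) = 2·(2·2^m) ≥ 2·(40m^3 - m).
Also, for m ≥ 17 we have 2·(40m^3 - m) ≥ 40(m+1)^3 - (m+1), since 2·(40m^3 - m) − (40(m+1)^3 - (m+1)) = 40m^3 - 120m^2 - 121m - 39, which is nonnegative for all m ≥ 17.
Combining, 2·2^(m + 1) ≥ 40(m+1)^3 - (m+1).
By induction, the statement is established for all t ≥ 17.
Hence the smallest such n₀ is 17.

n₀ = 17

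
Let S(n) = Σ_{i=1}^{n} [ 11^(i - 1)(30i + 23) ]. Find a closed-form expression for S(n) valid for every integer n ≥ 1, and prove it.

S(n) = 11^n(3n + 2) - 2

We claim S(n) = 11^n(3n + 2) - 2 for all n ≥ 1.
For the base case n = 1: S(1) = 53, and the closed form gives 53. They agree.
Suppose the result is true for n = i, so S(i) = 11^i(3i + 2) - 2.
Then S(i+1) = S(i) + (11^i(30i + 53)) = (11^i(3i + 2) - 2) + (11^i(30i + 53)).
Simplifying, S(i+1) = 33·11^i·i + 55·11^i - 2 = 11^(i+1)(3(i+1) + 2) - 2,
which is the closed form with n = i+1.
By the principle of mathematical induction, the result holds for all n ≥ 1.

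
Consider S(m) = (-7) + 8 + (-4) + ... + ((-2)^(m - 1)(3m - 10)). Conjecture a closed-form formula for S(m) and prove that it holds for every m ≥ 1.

S(m) = (-2)^m(-m + 3) - 3

We claim S(m) = (-2)^m(-m + 3) - 3 for all m ≥ 1.
When m = 1: S(1) = -7, and the closed form gives -7. They agree.
Inductive step: assume the claim holds for m = p, so S(p) = (-2)^p(-p + 3) - 3.
Then S(p+1) = S(p) + ((-2)^p(3p - 7)) = ((-2)^p(-p + 3) - 3) + ((-2)^p(3p - 7)).
Simplifying, S(p+1) = 2(-2)^p·p - 4(-2)^p - 3 = (-2)^(p+1)(-(p+1) + 3) - 3,
which is the closed form with m = p+1.
By induction, the statement is established for all m ≥ 1.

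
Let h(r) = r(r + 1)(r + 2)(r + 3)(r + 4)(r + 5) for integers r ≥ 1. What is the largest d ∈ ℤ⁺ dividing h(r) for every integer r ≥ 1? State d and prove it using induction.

Computing the first values: h(1) = 720 and h(2) = 5040; gcd(720, 5040) = 720, so d ≤ 720.
We prove 720 | r(r + 1)(r + 2)(r + 3)(r + 4)(r + 5) for all r ≥ 1 by induction on r.
When r = 1: h(1) = 720 = 720·(1), so 720 | h(1).
Inductive step: assume the claim holds for r = p, i.e. 720 | h(p). Then
h(p+1) − h(p) = (p+1)·(p+2)·(p+3)·(p+4)·(p+5)·(p+6) − p·(p+1)·(p+2)·(p+3)·(p+4)·(p+5) = (p+1)·(p+2)·(p+3)·(p+4)·(p+5)·[(p+6) − p] = 6·(p+1)·(p+2)·(p+3)·(p+4)·(p+5). The product of 5 consecutive integers is divisible by (5)! = 120, so h(p+1) − h(p) is divisible by 6·120 = 720. By the inductive hypothesis 720 | h(p), hence 720 | h(p+1).
By the principle of mathematical induction, the result holds for all r ≥ 1.
Therefore the largest such d is 720.

d = 720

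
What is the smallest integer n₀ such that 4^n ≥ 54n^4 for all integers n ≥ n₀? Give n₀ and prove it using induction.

At n = 9: 262144 < 354294, so the inequality fails and n₀ ≥ 10. We prove 4^n ≥ 54n^4 for all n ≥ 10.
Base case (n = 10): 4^n = 1048576 and 54n^4 = 540000, so 1048576 ≥ 540000.
Inductive step: suppose the statement holds for some r ≥ 10, so 4^r ≥ 54r^4.
Then 4^(r + 1) = 4·(4^r) ≥ 4·(54r^4).
Also, for r ≥ 10 we have 4·(54r^4) ≥ 54(r+1)^4, since 4 ≥ (1 + 1/r)^4 for all r ≥ 10.
Combining, 4^(r + 1) ≥ 54(r+1)^4.
Hence, by induction on n, the claim holds for every n ≥ 10.
Hence the smallest such n₀ is 10.

n₀ = 10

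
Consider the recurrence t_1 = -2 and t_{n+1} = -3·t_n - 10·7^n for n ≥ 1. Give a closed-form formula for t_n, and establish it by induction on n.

Computing the first terms: t_1 = -2, t_2 = -64, t_3 = -298. This suggests t_n = 5(-3)^(n - 1) - 7^n.
Base case (n = 1): the formula gives -2 = -2 = t_1.
Suppose the result is true for n = p, so t_p = 5(-3)^(p - 1) - 7^p.
Then t_{p+1} = -3·t_p - 10·7^p = -3·(5(-3)^(p - 1) - 7^p) - 10·7^p = 5(-3)^p - 7^(p + 1) = 5(-3)^((p+1) - 1) - 7^(p+1),
which is the claimed formula at n = p+1.
This completes the induction.

t_n = 5(-3)^(n - 1) - 7^n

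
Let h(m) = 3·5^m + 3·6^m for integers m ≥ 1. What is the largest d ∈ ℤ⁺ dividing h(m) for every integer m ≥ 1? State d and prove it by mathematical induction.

Computing the first values: h(1) = 33 and h(2) = 183; gcd(33, 183) = 3, so d ≤ 3.
We prove 3 | 3·5^m + 3·6^m for all m ≥ 1 by induction on m.
Base case (m = 1): h(1) = 33 = 3·(11), so 3 | h(1).
For the inductive step, assume it holds for an arbitrary r ≥ 1, i.e. 3 | h(r). Then
h(r+1) − 6·h(r) = (3·5^(r+1) + 3·6^(r+1)) − 6·(3·5^r + 3·6^r) = (3)·5^r·(5 − 6) = (-3)·5^r. Since 3 | h(r) by the inductive hypothesis, 3 | 6·h(r); and 3 | -3 since -3 = 3·-1. Therefore 3 | h(r+1).
By the principle of mathematical induction, the result holds for all m ≥ 1.
Therefore the largest such d is 3.

d = 3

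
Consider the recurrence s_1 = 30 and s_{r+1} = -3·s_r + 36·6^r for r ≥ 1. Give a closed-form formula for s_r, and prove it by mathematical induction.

s_r = -2(-3)^r + 4·6^r

Computing the first terms: s_1 = 30, s_2 = 126, s_3 = 918. This suggests s_r = -2(-3)^r + 4·6^r.
For the base case r = 1: the formula gives 30 = 30 = s_1.
Inductive step: assume the claim holds for r = p, so s_p = -2(-3)^p + 4·6^p.
Then s_{p+1} = -3·s_p + 36·6^p = -3·(-2(-3)^p + 4·6^p) + 36·6^p = -2(-3)^(p + 1) + 4·6^(p + 1),
which is the claimed formula at r = p+1.
Hence, by induction on r, the claim holds for every r ≥ 1.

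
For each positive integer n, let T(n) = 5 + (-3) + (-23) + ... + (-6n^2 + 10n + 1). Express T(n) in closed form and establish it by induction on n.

We claim T(n) = -n(2n^2 - 2n - 5) for all n ≥ 1.
For the base case n = 1: T(1) = 5, and the closed form gives 5. They agree.
Suppose the result is true for n = r, so T(r) = r(-2r^2 + 2r + 5).
Then T(r+1) = T(r) + (-6r^2 - 2r + 5) = (r(-2r^2 + 2r + 5)) + (-6r^2 - 2r + 5).
Simplifying, T(r+1) = -(r + 1)(2r^2 + 2r - 5) = -(r+1)(2(r+1)^2 - 2(r+1) - 5),
which is the closed form with n = r+1.
This completes the induction.

T(n) = -n(2n^2 - 2n - 5)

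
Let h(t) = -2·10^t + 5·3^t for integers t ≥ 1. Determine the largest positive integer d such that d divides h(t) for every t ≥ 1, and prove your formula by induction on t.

d = 5

Computing the first values: h(1) = -5 and h(2) = -155; gcd(-5, -155) = 5, so d ≤ 5.
We prove 5 | -2·10^t + 5·3^t for all t ≥ 1 by induction on t.
Base case (t = 1): h(1) = -5 = 5·(-1), so 5 | h(1).
Suppose the result is true for t = k, i.e. 5 | h(k). Then
h(k+1) − 10·h(k) = (-2·10^(k+1) + 5·3^(k+1)) − 10·(-2·10^k + 5·3^k) = (5)·3^k·(3 − 10) = (-35)·3^k. Since 5 | h(k) by the inductive hypothesis, 5 | 10·h(k); and 5 | -35 since -35 = 5·-7. Therefore 5 | h(k+1).
Hence, by induction on t, the claim holds for every t ≥ 1.
Therefore the largest such d is 5.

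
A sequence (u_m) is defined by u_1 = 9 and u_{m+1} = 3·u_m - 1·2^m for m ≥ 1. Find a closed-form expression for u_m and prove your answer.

Computing the first terms: u_1 = 9, u_2 = 25, u_3 = 71. This suggests u_m = 2^m + 7·3^(m - 1).
Base step (m = 1): the formula gives 9 = 9 = u_1.
Suppose the result is true for m = r, so u_r = 2^r + 7·3^(r - 1).
Then u_{r+1} = 3·u_r - 1·2^r = 3·(2^r + 7·3^(r - 1)) - 1·2^r = 2^(r + 1) + 7·3^r = 2^(r+1) + 7·3^((r+1) - 1),
which is the claimed formula at m = r+1.
This completes the induction.

u_m = 2^m + 7·3^(m - 1)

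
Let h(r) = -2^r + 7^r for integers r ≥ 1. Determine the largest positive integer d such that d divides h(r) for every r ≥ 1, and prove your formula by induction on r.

Computing the first values: h(1) = 5 and h(2) = 45; gcd(5, 45) = 5, so d ≤ 5.
We prove 5 | -2^r + 7^r for all r ≥ 1 by induction on r.
Base case (r = 1): h(1) = 5 = 5·(1), so 5 | h(1).
Suppose the result is true for r = p, i.e. 5 | h(p). Then
7^{p+1} − 2^{p+1} = 7·7^p − 2·2^p = 7·(7^p − 2^p) + (5)·2^p. The first term is divisible by 5 by the inductive hypothesis, and the second term (5)·2^p is divisible by 5 since 5 | 5. Hence 5 | h(p+1).
Hence, by induction on r, the claim holds for every r ≥ 1.
Therefore the largest such d is 5.

d = 5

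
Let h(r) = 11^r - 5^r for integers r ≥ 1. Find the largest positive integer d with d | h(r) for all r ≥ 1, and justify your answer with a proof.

Computing the first values: h(1) = 6 and h(2) = 96; gcd(6, 96) = 6, so d ≤ 6.
We prove 6 | 11^r - 5^r for all r ≥ 1 by induction on r.
Base step (r = 1): h(1) = 6 = 6·(1), so 6 | h(1).
Suppose the result is true for r = j, i.e. 6 | h(j). Then
11^{j+1} − 5^{j+1} = 11·11^j − 5·5^j = 11·(11^j − 5^j) + (6)·5^j. The first term is divisible by 6 by the inductive hypothesis, and the second term (6)·5^j is divisible by 6 since 6 | 6. Hence 6 | h(j+1).
Hence, by induction on r, the claim holds for every r ≥ 1.
Therefore the largest such d is 6.

d = 6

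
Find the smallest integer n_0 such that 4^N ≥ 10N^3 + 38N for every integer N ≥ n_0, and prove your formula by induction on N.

At N = 5: 1024 < 1440, so the inequality fails and n_0 ≥ 6. We prove 4^N ≥ 10N^3 + 38N for all N ≥ 6.
Base case (N = 6): 4^N = 4096 and 10N^3 + 38N = 2388, so 4096 ≥ 2388.
Inductive step: suppose the statement holds for some r ≥ 6, so 4^r ≥ 10r^3 + 38r.
Then 4^(r + 1) = 4·(4^r) ≥ 4·(10r^3 + 38r).
Also, for r ≥ 6 we have 4·(10r^3 + 38r) ≥ 10(r+1)^3 + 38(r+1), since 4·(10r^3 + 38r) − (10(r+1)^3 + 38(r+1)) = 30r^3 - 30r^2 + 84r - 48, which is nonnegative for all r ≥ 6.
Combining, 4^(r + 1) ≥ 10(r+1)^3 + 38(r+1).
Hence, by induction on N, the claim holds for every N ≥ 6.
Hence the smallest such n_0 is 6.

n_0 = 6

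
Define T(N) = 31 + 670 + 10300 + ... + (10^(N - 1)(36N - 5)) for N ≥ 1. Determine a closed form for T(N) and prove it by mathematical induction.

T(N) = 10^N(4N - 1) + 1

We claim T(N) = 10^N(4N - 1) + 1 for all N ≥ 1.
For the base case N = 1: T(1) = 31, and the closed form gives 31. They agree.
Inductive step: suppose the statement holds for some k ≥ 1, so T(k) = 10^k(4k - 1) + 1.
Then T(k+1) = T(k) + (10^k(36k + 31)) = (10^k(4k - 1) + 1) + (10^k(36k + 31)).
Simplifying, T(k+1) = 40·10^k·k + 30·10^k + 1 = 10^(k+1)(4(k+1) - 1) + 1,
which is the closed form with N = k+1.
Hence, by induction on N, the claim holds for every N ≥ 1.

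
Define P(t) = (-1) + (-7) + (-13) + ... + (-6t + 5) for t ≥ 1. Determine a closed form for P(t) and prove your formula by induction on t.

P(t) = -t(3t - 2)

We claim P(t) = -t(3t - 2) for all t ≥ 1.
Base step (t = 1): P(1) = -1, and the closed form gives -1. They agree.
Inductive step: assume the claim holds for t = r, so P(r) = r(-3r + 2).
Then P(r+1) = P(r) + (-6r - 1) = (r(-3r + 2)) + (-6r - 1).
Simplifying, P(r+1) = -(r + 1)(3r + 1) = -(r+1)(3(r+1) - 2),
which is the closed form with t = r+1.
By the principle of mathematical induction, the result holds for all t ≥ 1.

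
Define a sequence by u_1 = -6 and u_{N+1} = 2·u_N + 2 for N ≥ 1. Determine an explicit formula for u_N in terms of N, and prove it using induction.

u_N = -2^(N + 1) - 2

Computing the first terms: u_1 = -6, u_2 = -10, u_3 = -18. This suggests u_N = -2^(N + 1) - 2.
Base case (N = 1): the formula gives -6 = -6 = u_1.
Inductive step: suppose the statement holds for some p ≥ 1, so u_p = -2^(p + 1) - 2.
Then u_{p+1} = 2·u_p + 2 = 2·(-2^(p + 1) - 2) + 2 = -2^(p + 2) - 2 = -2^((p+1) + 1) - 2,
which is the claimed formula at N = p+1.
This completes the induction.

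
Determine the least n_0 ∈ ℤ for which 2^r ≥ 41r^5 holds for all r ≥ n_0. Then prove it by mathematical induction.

At r = 29: 536870912 < 840957109, so the inequality fails and n_0 ≥ 30. We prove 2^r ≥ 41r^5 for all r ≥ 30.
Base step (r = 30): 2^r = 1073741824 and 41r^5 = 996300000, so 1073741824 ≥ 996300000.
For the inductive step, assume it holds for an arbitrary j ≥ 30, so 2^j ≥ 41j^5.
Then 2^(j + 1) = 2·(2^j) ≥ 2·(41j^5).
Also, for j ≥ 30 we have 2·(41j^5) ≥ 41(j+1)^5, since 2 ≥ (1 + 1/j)^5 for all j ≥ 30.
Combining, 2^(j + 1) ≥ 41(j+1)^5.
Hence, by induction on r, the claim holds for every r ≥ 30.
Hence the smallest such n_0 is 30.

n_0 = 30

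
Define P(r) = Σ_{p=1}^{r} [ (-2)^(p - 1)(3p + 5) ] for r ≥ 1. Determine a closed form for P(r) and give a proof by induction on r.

We claim P(r) = -(-2)^r(r + 2) + 2 for all r ≥ 1.
Base case (r = 1): P(1) = 8, and the closed form gives 8. They agree.
Suppose the result is true for r = p, so P(p) = -(-2)^p(p + 2) + 2.
Then P(p+1) = P(p) + ((-2)^p(3p + 8)) = (-(-2)^p(p + 2) + 2) + ((-2)^p(3p + 8)).
Simplifying, P(p+1) = 2(-2)^p·p + 6(-2)^p + 2 = -(-2)^(p+1)((p+1) + 2) + 2,
which is the closed form with r = p+1.
This completes the induction.

P(r) = -(-2)^r(r + 2) + 2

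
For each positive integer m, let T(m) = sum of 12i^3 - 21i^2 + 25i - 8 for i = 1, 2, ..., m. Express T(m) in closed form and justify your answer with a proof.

We claim T(m) = m(3m^3 - m^2 + 5m + 1) for all m ≥ 1.
When m = 1: T(1) = 8, and the closed form gives 8. They agree.
For the inductive step, assume it holds for an arbitrary i ≥ 1, so T(i) = i(3i^3 - i^2 + 5i + 1).
Then T(i+1) = T(i) + (12i^3 + 15i^2 + 19i + 8) = (i(3i^3 - i^2 + 5i + 1)) + (12i^3 + 15i^2 + 19i + 8).
Simplifying, T(i+1) = (i + 1)(3i^3 + 8i^2 + 12i + 8) = (i+1)(3(i+1)^3 - (i+1)^2 + 5(i+1) + 1),
which is the closed form with m = i+1.
By induction, the statement is established for all m ≥ 1.

T(m) = m(3m^3 - m^2 + 5m + 1)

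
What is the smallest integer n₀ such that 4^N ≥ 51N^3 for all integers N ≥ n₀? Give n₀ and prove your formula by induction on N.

At N = 7: 16384 < 17493, so the inequality fails and n₀ ≥ 8. We prove 4^N ≥ 51N^3 for all N ≥ 8.
When N = 8: 4^N = 65536 and 51N^3 = 26112, so 65536 ≥ 26112.
Suppose the result is true for N = j, so 4^j ≥ 51j^3.
Then 4^(j + 1) = 4·(4^j) ≥ 4·(51j^3).
Also, for j ≥ 8 we have 4·(51j^3) ≥ 51(j+1)^3, since 4 ≥ (1 + 1/j)^3 for all j ≥ 8.
Combining, 4^(j + 1) ≥ 51(j+1)^3.
By the principle of mathematical induction, the result holds for all N ≥ 8.
Hence the smallest such n₀ is 8.

n₀ = 8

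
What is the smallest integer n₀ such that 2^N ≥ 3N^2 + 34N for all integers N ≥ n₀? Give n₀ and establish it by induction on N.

At N = 9: 512 < 549, so the inequality fails and n₀ ≥ 10. We prove 2^N ≥ 3N^2 + 34N for all N ≥ 10.
Base case (N = 10): 2^N = 1024 and 3N^2 + 34N = 640, so 1024 ≥ 640.
For the inductive step, assume it holds for an arbitrary p ≥ 10, so 2^p ≥ 3p^2 + 34p.
Then 2^(p + 1) = 2·(2^p) ≥ 2·(3p^2 + 34p).
Also, for p ≥ 10 we have 2·(3p^2 + 34p) ≥ 3(p+1)^2 + 34(p+1), since 2·(3p^2 + 34p) − (3(p+1)^2 + 34(p+1)) = 3p^2 + 28p - 37, which is nonnegative for all p ≥ 10.
Combining, 2^(p + 1) ≥ 3(p+1)^2 + 34(p+1).
By induction, the statement is established for all N ≥ 10.
Hence the smallest such n₀ is 10.

n₀ = 10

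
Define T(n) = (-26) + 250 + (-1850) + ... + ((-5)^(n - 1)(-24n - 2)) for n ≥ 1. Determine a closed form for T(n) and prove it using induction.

We claim T(n) = (-5)^n(4n + 1) - 1 for all n ≥ 1.
When n = 1: T(1) = -26, and the closed form gives -26. They agree.
Inductive step: suppose the statement holds for some p ≥ 1, so T(p) = (-5)^p(4p + 1) - 1.
Then T(p+1) = T(p) + ((-5)^p(-24p - 26)) = ((-5)^p(4p + 1) - 1) + ((-5)^p(-24p - 26)).
Simplifying, T(p+1) = -20(-5)^p·p - 25(-5)^p - 1 = (-5)^(p+1)(4(p+1) + 1) - 1,
which is the closed form with n = p+1.
This completes the induction.

T(n) = (-5)^n(4n + 1) - 1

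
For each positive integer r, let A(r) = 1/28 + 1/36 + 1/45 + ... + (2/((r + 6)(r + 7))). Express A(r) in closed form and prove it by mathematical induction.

We claim A(r) = 2r/(7(r + 7)) for all r ≥ 1.
Base step (r = 1): A(1) = 1/28, and the closed form gives 1/28. They agree.
Suppose the result is true for r = i, so A(i) = 2i/(7(i + 7)).
Then A(i+1) = A(i) + (2/((i + 7)(i + 8))) = (2i/(7(i + 7))) + (2/((i + 7)(i + 8))).
Simplifying, A(i+1) = 2(i + 1)/(7(i + 8)) = 2(i+1)/(7((i+1) + 7)),
which is the closed form with r = i+1.
Hence, by induction on r, the claim holds for every r ≥ 1.

A(r) = 2r/(7(r + 7))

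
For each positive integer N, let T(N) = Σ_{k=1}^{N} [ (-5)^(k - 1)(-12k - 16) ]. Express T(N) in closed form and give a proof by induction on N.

We claim T(N) = (-5)^N(2N + 3) - 3 for all N ≥ 1.
Base case (N = 1): T(1) = -28, and the closed form gives -28. They agree.
For the inductive step, assume it holds for an arbitrary k ≥ 1, so T(k) = (-5)^k(2k + 3) - 3.
Then T(k+1) = T(k) + ((-5)^k(-12k - 28)) = ((-5)^k(2k + 3) - 3) + ((-5)^k(-12k - 28)).
Simplifying, T(k+1) = -10(-5)^k·k - 25(-5)^k - 3 = (-5)^(k+1)(2(k+1) + 3) - 3,
which is the closed form with N = k+1.
This completes the induction.

T(N) = (-5)^N(2N + 3) - 3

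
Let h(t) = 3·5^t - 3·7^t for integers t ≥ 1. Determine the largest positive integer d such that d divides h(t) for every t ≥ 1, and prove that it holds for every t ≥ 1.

Computing the first values: h(1) = -6 and h(2) = -72; gcd(-6, -72) = 6, so d ≤ 6.
We prove 6 | 3·5^t - 3·7^t for all t ≥ 1 by induction on t.
Base case (t = 1): h(1) = -6 = 6·(-1), so 6 | h(1).
Suppose the result is true for t = i, i.e. 6 | h(i). Then
h(i+1) − 7·h(i) = (3·5^(i+1) - 3·7^(i+1)) − 7·(3·5^i - 3·7^i) = (3)·5^i·(5 − 7) = (-6)·5^i. Since 6 | h(i) by the inductive hypothesis, 6 | 7·h(i); and 6 | -6 since -6 = 6·-1. Therefore 6 | h(i+1).
This completes the induction.
Therefore the largest such d is 6.

d = 6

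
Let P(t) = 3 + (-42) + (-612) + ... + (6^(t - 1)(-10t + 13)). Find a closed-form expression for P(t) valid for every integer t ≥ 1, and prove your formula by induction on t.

We claim P(t) = 6^t(-2t + 3) - 3 for all t ≥ 1.
Base case (t = 1): P(1) = 3, and the closed form gives 3. They agree.
Suppose the result is true for t = j, so P(j) = 6^j(-2j + 3) - 3.
Then P(j+1) = P(j) + (6^j(-10j + 3)) = (6^j(-2j + 3) - 3) + (6^j(-10j + 3)).
Simplifying, P(j+1) = -12·6^j·j + 6·6^j - 3 = 6^(j+1)(-2(j+1) + 3) - 3,
which is the closed form with t = j+1.
This completes the induction.

P(t) = 6^t(-2t + 3) - 3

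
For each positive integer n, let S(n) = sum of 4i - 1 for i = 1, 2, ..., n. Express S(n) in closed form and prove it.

We claim S(n) = n(2n + 1) for all n ≥ 1.
For the base case n = 1: S(1) = 3, and the closed form gives 3. They agree.
Suppose the result is true for n = i, so S(i) = i(2i + 1).
Then S(i+1) = S(i) + (4i + 3) = (i(2i + 1)) + (4i + 3).
Simplifying, S(i+1) = (i + 1)(2i + 3) = (i+1)(2(i+1) + 1),
which is the closed form with n = i+1.
By the principle of mathematical induction, the result holds for all n ≥ 1.

S(n) = n(2n + 1)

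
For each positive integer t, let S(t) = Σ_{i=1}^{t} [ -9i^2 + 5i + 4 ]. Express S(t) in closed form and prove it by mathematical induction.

We claim S(t) = -t(t - 1)(3t + 5) for all t ≥ 1.
Base step (t = 1): S(1) = 0, and the closed form gives 0. They agree.
Inductive step: suppose the statement holds for some i ≥ 1, so S(i) = i(-3i^2 - 2i + 5).
Then S(i+1) = S(i) + (i(-9i - 13)) = (i(-3i^2 - 2i + 5)) + (i(-9i - 13)).
Simplifying, S(i+1) = -i(i + 1)(3i + 8) = -(i+1)((i+1) - 1)(3(i+1) + 5),
which is the closed form with t = i+1.
Hence, by induction on t, the claim holds for every t ≥ 1.

S(t) = -t(t - 1)(3t + 5)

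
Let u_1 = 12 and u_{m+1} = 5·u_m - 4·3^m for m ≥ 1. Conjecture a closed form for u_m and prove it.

Computing the first terms: u_1 = 12, u_2 = 48, u_3 = 204. This suggests u_m = 2·3^m + 6·5^(m - 1).
For the base case m = 1: the formula gives 12 = 12 = u_1.
Suppose the result is true for m = j, so u_j = 2·3^j + 6·5^(j - 1).
Then u_{j+1} = 5·u_j - 4·3^j = 5·(2·3^j + 6·5^(j - 1)) - 4·3^j = 2·3^(j + 1) + 6·5^j = 2·3^(j+1) + 6·5^((j+1) - 1),
which is the claimed formula at m = j+1.
This completes the induction.

u_m = 2·3^m + 6·5^(m - 1)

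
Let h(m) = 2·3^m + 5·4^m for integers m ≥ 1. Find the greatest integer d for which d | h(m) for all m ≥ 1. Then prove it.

Computing the first values: h(1) = 26 and h(2) = 98; gcd(26, 98) = 2, so d ≤ 2.
We prove 2 | 2·3^m + 5·4^m for all m ≥ 1 by induction on m.
Base step (m = 1): h(1) = 26 = 2·(13), so 2 | h(1).
Inductive step: suppose the statement holds for some j ≥ 1, i.e. 2 | h(j). Then
h(j+1) − 4·h(j) = (2·3^(j+1) + 5·4^(j+1)) − 4·(2·3^j + 5·4^j) = (2)·3^j·(3 − 4) = (-2)·3^j. Since 2 | h(j) by the inductive hypothesis, 2 | 4·h(j); and 2 | -2 since -2 = 2·-1. Therefore 2 | h(j+1).
By induction, the statement is established for all m ≥ 1.
Therefore the largest such d is 2.

d = 2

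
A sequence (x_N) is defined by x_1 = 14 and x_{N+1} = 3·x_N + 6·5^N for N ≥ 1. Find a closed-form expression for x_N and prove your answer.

Computing the first terms: x_1 = 14, x_2 = 72, x_3 = 366. This suggests x_N = -3^(N - 1) + 3·5^N.
Base step (N = 1): the formula gives 14 = 14 = x_1.
For the inductive step, assume it holds for an arbitrary r ≥ 1, so x_r = -3^(r - 1) + 3·5^r.
Then x_{r+1} = 3·x_r + 6·5^r = 3·(-3^(r - 1) + 3·5^r) + 6·5^r = -3^r + 3·5^(r + 1) = -3^((r+1) - 1) + 3·5^(r+1),
which is the claimed formula at N = r+1.
By the principle of mathematical induction, the result holds for all N ≥ 1.

x_N = -3^(N - 1) + 3·5^N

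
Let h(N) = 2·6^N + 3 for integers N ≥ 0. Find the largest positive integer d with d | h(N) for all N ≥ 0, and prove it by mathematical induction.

Computing the first values: h(0) = 5 and h(1) = 15; gcd(5, 15) = 5, so d ≤ 5.
We prove 5 | 2·6^N + 3 for all N ≥ 0 by induction on N.
When N = 0: h(0) = 5 = 5·(1), so 5 | h(0).
Suppose the result is true for N = p, i.e. 5 | h(p). Then
h(p+1) = 2·6^(p+1) + 3 = 6·(2·6^p + 3) - 15 = 6·h(p) - 15. The first term is divisible by 5 by the inductive hypothesis, and -15 is divisible by 5. Hence 5 | h(p+1).
By induction, the statement is established for all N ≥ 0.
Therefore the largest such d is 5.

d = 5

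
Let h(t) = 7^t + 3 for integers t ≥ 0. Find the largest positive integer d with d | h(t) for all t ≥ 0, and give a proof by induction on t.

d = 2

Computing the first values: h(0) = 4 and h(1) = 10; gcd(4, 10) = 2, so d ≤ 2.
We prove 2 | 7^t + 3 for all t ≥ 0 by induction on t.
When t = 0: h(0) = 4 = 2·(2), so 2 | h(0).
Suppose the result is true for t = k, i.e. 2 | h(k). Then
h(k+1) = 7^(k+1) + 3 = 7·(7^k + 3) - 18 = 7·h(k) - 18. The first term is divisible by 2 by the inductive hypothesis, and -18 is divisible by 2. Hence 2 | h(k+1).
By the principle of mathematical induction, the result holds for all t ≥ 0.
Therefore the largest such d is 2.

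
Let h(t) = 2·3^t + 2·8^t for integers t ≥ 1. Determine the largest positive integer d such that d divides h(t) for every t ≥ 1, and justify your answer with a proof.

d = 2

Computing the first values: h(1) = 22 and h(2) = 146; gcd(22, 146) = 2, so d ≤ 2.
We prove 2 | 2·3^t + 2·8^t for all t ≥ 1 by induction on t.
Base case (t = 1): h(1) = 22 = 2·(11), so 2 | h(1).
Inductive step: suppose the statement holds for some r ≥ 1, i.e. 2 | h(r). Then
h(r+1) − 8·h(r) = (2·3^(r+1) + 2·8^(r+1)) − 8·(2·3^r + 2·8^r) = (2)·3^r·(3 − 8) = (-10)·3^r. Since 2 | h(r) by the inductive hypothesis, 2 | 8·h(r); and 2 | -10 since -10 = 2·-5. Therefore 2 | h(r+1).
This completes the induction.
Therefore the largest such d is 2.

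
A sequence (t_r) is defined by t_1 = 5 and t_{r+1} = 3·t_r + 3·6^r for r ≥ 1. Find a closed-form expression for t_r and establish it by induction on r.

Computing the first terms: t_1 = 5, t_2 = 33, t_3 = 207. This suggests t_r = -3^(r - 1) + 6^r.
For the base case r = 1: the formula gives 5 = 5 = t_1.
Inductive step: assume the claim holds for r = j, so t_j = -3^(j - 1) + 6^j.
Then t_{j+1} = 3·t_j + 3·6^j = 3·(-3^(j - 1) + 6^j) + 3·6^j = -3^j + 6^(j + 1) = -3^((j+1) - 1) + 6^(j+1),
which is the claimed formula at r = j+1.
This completes the induction.

t_r = -3^(r - 1) + 6^r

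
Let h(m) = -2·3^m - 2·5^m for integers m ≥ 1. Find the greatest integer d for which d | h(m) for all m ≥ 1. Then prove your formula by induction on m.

d = 4

Computing the first values: h(1) = -16 and h(2) = -68; gcd(-16, -68) = 4, so d ≤ 4.
We prove 4 | -2·3^m - 2·5^m for all m ≥ 1 by induction on m.
Base case (m = 1): h(1) = -16 = 4·(-4), so 4 | h(1).
Inductive step: suppose the statement holds for some r ≥ 1, i.e. 4 | h(r). Then
h(r+1) − 5·h(r) = (-2·3^(r+1) - 2·5^(r+1)) − 5·(-2·3^r - 2·5^r) = (-2)·3^r·(3 − 5) = (4)·3^r. Since 4 | h(r) by the inductive hypothesis, 4 | 5·h(r); and 4 | 4 since 4 = 4·1. Therefore 4 | h(r+1).
By induction, the statement is established for all m ≥ 1.
Therefore the largest such d is 4.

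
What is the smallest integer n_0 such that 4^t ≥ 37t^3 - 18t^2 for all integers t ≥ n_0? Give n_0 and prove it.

At t = 6: 4096 < 7344, so the inequality fails and n_0 ≥ 7. We prove 4^t ≥ 37t^3 - 18t^2 for all t ≥ 7.
When t = 7: 4^t = 16384 and 37t^3 - 18t^2 = 11809, so 16384 ≥ 11809.
Suppose the result is true for t = i, so 4^i ≥ 37i^3 - 18i^2.
Then 4^(i + 1) = 4·(4^i) ≥ 4·(37i^3 - 18i^2).
Also, for i ≥ 7 we have 4·(37i^3 - 18i^2) ≥ 37(i+1)^3 - 18(i+1)^2, since 4·(37i^3 - 18i^2) − (37(i+1)^3 - 18(i+1)^2) = 111i^3 - 165i^2 - 75i - 19, which is nonnegative for all i ≥ 7.
Combining, 4^(i + 1) ≥ 37(i+1)^3 - 18(i+1)^2.
Hence, by induction on t, the claim holds for every t ≥ 7.
Hence the smallest such n_0 is 7.

n_0 = 7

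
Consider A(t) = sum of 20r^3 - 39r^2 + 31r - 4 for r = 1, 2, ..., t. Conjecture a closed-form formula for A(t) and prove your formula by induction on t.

We claim A(t) = t(5t^3 - 3t^2 + t + 5) for all t ≥ 1.
For the base case t = 1: A(1) = 8, and the closed form gives 8. They agree.
Inductive step: assume the claim holds for t = r, so A(r) = r(5r^3 - 3r^2 + r + 5).
Then A(r+1) = A(r) + (20r^3 + 21r^2 + 13r + 8) = (r(5r^3 - 3r^2 + r + 5)) + (20r^3 + 21r^2 + 13r + 8).
Simplifying, A(r+1) = (r + 1)(5r^3 + 12r^2 + 10r + 8) = (r+1)(5(r+1)^3 - 3(r+1)^2 + (r+1) + 5),
which is the closed form with t = r+1.
This completes the induction.

A(t) = t(5t^3 - 3t^2 + t + 5)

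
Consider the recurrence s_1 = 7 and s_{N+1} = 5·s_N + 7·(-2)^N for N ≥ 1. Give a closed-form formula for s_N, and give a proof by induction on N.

Computing the first terms: s_1 = 7, s_2 = 21, s_3 = 133. This suggests s_N = -(-2)^N + 5^N.
For the base case N = 1: the formula gives 7 = 7 = s_1.
Inductive step: assume the claim holds for N = r, so s_r = -(-2)^r + 5^r.
Then s_{r+1} = 5·s_r + 7·(-2)^r = 5·(-(-2)^r + 5^r) + 7·(-2)^r = -(-2)^(r + 1) + 5^(r + 1),
which is the claimed formula at N = r+1.
Hence, by induction on N, the claim holds for every N ≥ 1.

s_N = -(-2)^N + 5^N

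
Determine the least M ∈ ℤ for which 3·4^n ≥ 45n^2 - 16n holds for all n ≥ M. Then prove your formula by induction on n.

M = 4

At n = 3: 192 < 357, so the inequality fails and M ≥ 4. We prove 3·4^n ≥ 45n^2 - 16n for all n ≥ 4.
When n = 4: 3·4^n = 768 and 45n^2 - 16n = 656, so 768 ≥ 656.
Suppose the result is true for n = m, so 3·4^m ≥ 45m^2 - 16m.
Then 3·4^(m + 1) = 4·(3·4^m) ≥ 4·(45m^2 - 16m).
Also, for m ≥ 4 we have 4·(45m^2 - 16m) ≥ 45(m+1)^2 - 16(m+1), since 4·(45m^2 - 16m) − (45(m+1)^2 - 16(m+1)) = 135m^2 - 138m - 29, which is nonnegative for all m ≥ 4.
Combining, 3·4^(m + 1) ≥ 45(m+1)^2 - 16(m+1).
By the principle of mathematical induction, the result holds for all n ≥ 4.
Hence the smallest such M is 4.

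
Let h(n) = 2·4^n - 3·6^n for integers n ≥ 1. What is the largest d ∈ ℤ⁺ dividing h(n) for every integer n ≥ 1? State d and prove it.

Computing the first values: h(1) = -10 and h(2) = -76; gcd(-10, -76) = 2, so d ≤ 2.
We prove 2 | 2·4^n - 3·6^n for all n ≥ 1 by induction on n.
Base case (n = 1): h(1) = -10 = 2·(-5), so 2 | h(1).
Inductive step: suppose the statement holds for some r ≥ 1, i.e. 2 | h(r). Then
h(r+1) − 6·h(r) = (2·4^(r+1) - 3·6^(r+1)) − 6·(2·4^r - 3·6^r) = (2)·4^r·(4 − 6) = (-4)·4^r. Since 2 | h(r) by the inductive hypothesis, 2 | 6·h(r); and 2 | -4 since -4 = 2·-2. Therefore 2 | h(r+1).
By the principle of mathematical induction, the result holds for all n ≥ 1.
Therefore the largest such d is 2.

d = 2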